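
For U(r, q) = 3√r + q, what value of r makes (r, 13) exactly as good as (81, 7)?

r = 49

U(81, 7) = 34.
Set U(r, 13) = 34 and solve.
With q = 13: 3√r = 34 − 13 = 21, so √r = 7 and r = 49.
Check: U(49, 13) = 34.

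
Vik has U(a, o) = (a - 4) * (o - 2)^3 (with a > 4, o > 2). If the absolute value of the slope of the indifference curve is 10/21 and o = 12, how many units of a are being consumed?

a = 11

MU_a = (o−2)^3, MU_o = 3·(a−4)·(o−2)^2.
MRS = (1/3)·(o−2)/(a−4).
Substitute o = 12: MRS = (10/3)/(a − 4). Setting this equal to 10/21 gives a − 4 = (10/3)/(10/21) = 7, so a = 11.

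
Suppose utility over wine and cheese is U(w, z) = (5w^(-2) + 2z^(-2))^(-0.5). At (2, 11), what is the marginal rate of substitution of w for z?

For CES with ρ = -2, MRS = (5/2)·(z/w)^3.
At (2, 11): MRS = 6655/16.
That is, one extra unit of w is worth 6655/16 units of z at the margin.

MRS = 6655/16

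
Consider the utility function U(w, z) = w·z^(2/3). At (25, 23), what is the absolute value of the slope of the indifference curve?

MU_w = z^(2/3) and MU_z = 2/3·w·z^(-1/3).
MRS = MU_w/MU_z = (1.5)·z/w.
At (25, 23): MRS = 69/50.
That is, one extra unit of w is worth 69/50 units of z at the margin.

MRS = 69/50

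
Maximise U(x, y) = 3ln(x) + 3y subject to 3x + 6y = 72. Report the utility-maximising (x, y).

MU_x = 3/x, MU_y = 3.
MRS = 3/x ÷ 3.
Tangency: set MRS = p_x/p_y = 3/6 = 0.5.
MRS depends only on x: 1/x = 0.5 ⇒ x* = 1/0.5 = 2.
From the budget, 6·y = 72 − 3·2 = 66, so y* = 11.

x* = 2, y* = 11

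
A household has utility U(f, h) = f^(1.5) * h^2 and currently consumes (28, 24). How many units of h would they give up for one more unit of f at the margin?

MU_f = 1.5·√f·h^2 and MU_h = 2·f^(1.5)·h.
MRS = MU_f/MU_h = (0.75)·h/f.
At (28, 24): MRS = 9/14.
The indifference curve has slope −9/14 at this bundle.

MRS = 9/14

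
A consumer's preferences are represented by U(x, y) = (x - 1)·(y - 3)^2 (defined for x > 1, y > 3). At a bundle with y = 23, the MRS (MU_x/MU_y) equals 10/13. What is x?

x = 14

MU_x = (y−3)^2, MU_y = 2·(x−1)·(y−3).
MRS = (1/2)·(y−3)/(x−1).
Substitute y = 23: MRS = 10/(x − 1). Setting this equal to 10/13 gives x − 1 = 10/(10/13) = 13, so x = 14.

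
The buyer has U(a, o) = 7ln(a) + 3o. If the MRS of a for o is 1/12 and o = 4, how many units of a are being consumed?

MU_a = 7/a, MU_o = 3.
MRS = 7/a ÷ 3.
MRS depends only on a: (7/3)/a = 1/12 ⇒ a = (7/3)/(1/12) = 28.

a = 28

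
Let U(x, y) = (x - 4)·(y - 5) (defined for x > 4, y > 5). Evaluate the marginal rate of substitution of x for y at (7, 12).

MU_x = (y−5), MU_y = (x−4).
MRS = (y−5)/(x−4).
At (7, 12): MRS = 7/3.
That is, one extra unit of x is worth 7/3 units of y at the margin.

MRS = 7/3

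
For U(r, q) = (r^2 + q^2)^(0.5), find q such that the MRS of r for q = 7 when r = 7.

For CES with ρ = 2, MRS = (q/r)^(-1).
Setting (q/7)^(-1) = 7 gives q/7 = 1/7 and q = 1.

q = 1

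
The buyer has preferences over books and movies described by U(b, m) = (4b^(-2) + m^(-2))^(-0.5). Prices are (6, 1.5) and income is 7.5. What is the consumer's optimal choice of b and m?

b* = 1, m* = 1

For CES with ρ = -2, MRS = (4/1)·(m/b)^3.
Tangency: set MRS = p_b/p_m = 6/1.5 = 4.
So (m/b)^3 = 1; taking the cube root, m/b = 1, i.e. m = b.
Substitute into the budget 6·b + 1.5·m = 7.5: 7.5·b = 7.5, so b* = 1 and m* = 1.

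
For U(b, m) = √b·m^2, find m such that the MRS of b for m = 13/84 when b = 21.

MU_b = 0.5·b^(-0.5)·m^2 and MU_m = 2·√b·m.
MRS = MU_b/MU_m = (0.25)·m/b.
Substitute b = 21: MRS = m/84. Setting m/84 = 13/84 gives m = (13/84)·84 = 13.

m = 13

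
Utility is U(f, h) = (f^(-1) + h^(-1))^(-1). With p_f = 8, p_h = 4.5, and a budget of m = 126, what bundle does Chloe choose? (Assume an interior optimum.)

For CES with ρ = -1, MRS = (h/f)^2.
Tangency: set MRS = p_f/p_h = 8/4.5 = 16/9.
So (h/f)^2 = 16/9; taking the square root, h/f = 4/3, i.e. h = (4/3)·f.
Substitute into the budget 8·f + 4.5·h = 126: 14·f = 126, so f* = 9 and h* = (4/3)·9 = 12.

f* = 9, h* = 12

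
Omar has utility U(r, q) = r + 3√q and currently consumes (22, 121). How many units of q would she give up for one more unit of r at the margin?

MRS = 22/3

MU_r = 1, MU_q = 3/(2√q).
MRS = 1 ÷ (3/(2√q)).
At (22, 121): MRS = 22/3.
The indifference curve has slope −22/3 at this bundle.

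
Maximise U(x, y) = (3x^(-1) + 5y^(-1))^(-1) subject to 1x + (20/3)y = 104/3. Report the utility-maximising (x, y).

For CES with ρ = -1, MRS = (3/5)·(y/x)^2.
Tangency: set MRS = p_x/p_y = 1/(20/3) = 0.15.
So (y/x)^2 = 0.25; taking the square root, y/x = 0.5, i.e. y = 0.5·x.
Substitute into the budget 1·x + (20/3)·y = 104/3: (13/3)·x = 104/3, so x* = 8 and y* = 0.5·8 = 4.

x* = 8, y* = 4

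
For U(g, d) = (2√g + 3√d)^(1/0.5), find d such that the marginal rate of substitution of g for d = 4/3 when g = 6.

For CES with ρ = 0.5, MRS = (2/3)·√(d/g).
Setting (2/3)·√(d/6) = 4/3 gives √(d/6) = 2, so d/6 = 4 and d = 24.

d = 24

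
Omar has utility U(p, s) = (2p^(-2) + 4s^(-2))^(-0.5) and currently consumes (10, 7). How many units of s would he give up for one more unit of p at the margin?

For CES with ρ = -2, MRS = (2/4)·(s/p)^3.
At (10, 7): MRS = 343/2000.
So at (10, 7) the consumer would give up 343/2000 units of s for one more unit of p.

MRS = 343/2000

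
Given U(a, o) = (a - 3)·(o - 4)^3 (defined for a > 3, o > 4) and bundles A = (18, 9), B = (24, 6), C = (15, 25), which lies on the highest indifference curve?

Bundle C

Evaluate utility at each bundle:
U(A) = 1875.
U(B) = 168.
U(C) = 111132.
Highest utility is C, so C ≻ A ≻ B.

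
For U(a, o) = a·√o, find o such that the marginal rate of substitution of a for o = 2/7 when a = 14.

o = 2

MU_a = √o and MU_o = 0.5·a·o^(-0.5).
MRS = MU_a/MU_o = (2)·o/a.
Substitute a = 14: MRS = o/7. Setting o/7 = 2/7 gives o = (2/7)·7 = 2.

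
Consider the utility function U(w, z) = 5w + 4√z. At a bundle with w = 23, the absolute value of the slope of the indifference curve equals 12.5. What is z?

MU_w = 5, MU_z = 4/(2√z).
MRS = 5 ÷ (4/(2√z)).
MRS depends only on z: 2.5·√z = 12.5 ⇒ √z = 12.5/2.5 = 5 ⇒ z = 25.

z = 25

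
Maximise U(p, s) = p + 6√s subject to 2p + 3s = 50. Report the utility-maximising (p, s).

MU_p = 1, MU_s = 6/(2√s).
MRS = 1 ÷ (6/(2√s)).
Tangency: set MRS = p_p/p_s = 2/3.
MRS depends only on s: (1/3)·√s = 2/3 ⇒ √s = (2/3)/(1/3) = 2 ⇒ s* = 4.
From the budget, 2·p = 50 − 3·4 = 38, so p* = 19.

p* = 19, s* = 4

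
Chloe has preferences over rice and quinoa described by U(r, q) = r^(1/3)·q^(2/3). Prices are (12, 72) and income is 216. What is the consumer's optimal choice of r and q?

r* = 6, q* = 2

MU_r = 1/3·r^(-2/3)·q^(2/3) and MU_q = 2/3·r^(1/3)·q^(-1/3).
MRS = MU_r/MU_q = (0.5)·q/r.
Tangency: set MRS = p_r/p_q = 12/72 = 1/6.
So (0.5)·q/r = 1/6, i.e. q = (1/3)·r.
Substitute into the budget 12·r + 72·q = 216: 36·r = 216, so r* = 6.
Then q* = (1/3)·6 = 2.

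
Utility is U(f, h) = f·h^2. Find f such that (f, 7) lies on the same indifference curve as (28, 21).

U(28, 21) = 12348.
Set U(f, 7) = 12348 and solve.
With h = 7: 7^2 = 49, so f = 12348/49 = 252.
Check: U(252, 7) = 12348.

f = 252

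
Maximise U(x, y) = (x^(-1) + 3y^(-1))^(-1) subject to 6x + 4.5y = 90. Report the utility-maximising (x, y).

x* = 6, y* = 12

For CES with ρ = -1, MRS = (1/3)·(y/x)^2.
Tangency: set MRS = p_x/p_y = 6/4.5 = 4/3.
So (y/x)^2 = 4; taking the square root, y/x = 2, i.e. y = 2·x.
Substitute into the budget 6·x + 4.5·y = 90: 15·x = 90, so x* = 6 and y* = 2·6 = 12.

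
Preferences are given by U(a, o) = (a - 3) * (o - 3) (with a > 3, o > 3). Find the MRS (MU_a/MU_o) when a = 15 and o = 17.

MRS = 7/6

MU_a = (o−3), MU_o = (a−3).
MRS = (o−3)/(a−3).
At (15, 17): MRS = 7/6.
That is, one extra unit of a is worth 7/6 units of o at the margin.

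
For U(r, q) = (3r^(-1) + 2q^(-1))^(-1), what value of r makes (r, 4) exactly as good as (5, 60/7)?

r = 9

U depends on (r, q) only through S = 3r^(-1) + 2q^(-1), so equal utility means equal S. At (5, 60/7): S = 5/6.
With q = 4: 2·4^(-1) = 0.5, so 3r^(-1) = 5/6 − 0.5 = 1/3, i.e. r^(-1) = 1/9.
Hence r = 1/(1/9) = 9.
Check: U(9, 4) = 1.2.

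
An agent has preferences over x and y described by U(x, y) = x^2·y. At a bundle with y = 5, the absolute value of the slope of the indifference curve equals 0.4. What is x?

x = 25

MU_x = 2·x·y and MU_y = x^2.
MRS = MU_x/MU_y = (2/1)·y/x.
Substitute y = 5: MRS = 10/x. Setting 10/x = 0.4 gives x = 10/0.4 = 25.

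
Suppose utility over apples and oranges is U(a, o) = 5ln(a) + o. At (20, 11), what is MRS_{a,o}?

MU_a = 5/a, MU_o = 1.
MRS = 5/a ÷ 1.
At (20, 11): MRS = 0.25.
The indifference curve has slope −0.25 at this bundle.

MRS = 0.25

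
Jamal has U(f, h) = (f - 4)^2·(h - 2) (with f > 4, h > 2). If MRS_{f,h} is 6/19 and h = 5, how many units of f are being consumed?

f = 23

MU_f = 2·(f−4)·(h−2), MU_h = (f−4)^2.
MRS = (2/1)·(h−2)/(f−4).
Substitute h = 5: MRS = 6/(f − 4). Setting this equal to 6/19 gives f − 4 = 6/(6/19) = 19, so f = 23.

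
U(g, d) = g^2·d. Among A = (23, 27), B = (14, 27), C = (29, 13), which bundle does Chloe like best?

Evaluate utility at each bundle:
U(A) = 14283.
U(B) = 5292.
U(C) = 10933.
Highest utility is A, so A ≻ C ≻ B.

Bundle A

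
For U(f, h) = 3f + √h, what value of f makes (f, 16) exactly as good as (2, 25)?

U(2, 25) = 11.
Set U(f, 16) = 11 and solve.
With h = 16: √16 = 4, so 3f = 11 − 4 = 7 and f = 7/3.
Check: U(7/3, 16) = 11.

f = 7/3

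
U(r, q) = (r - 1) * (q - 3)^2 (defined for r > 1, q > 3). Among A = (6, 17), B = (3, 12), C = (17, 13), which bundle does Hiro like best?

Bundle C

Evaluate utility at each bundle:
U(A) = 980.
U(B) = 162.
U(C) = 1600.
Highest utility is C, so C ≻ A ≻ B.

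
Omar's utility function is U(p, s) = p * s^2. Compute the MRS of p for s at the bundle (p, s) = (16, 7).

MU_p = s^2 and MU_s = 2·p·s.
MRS = MU_p/MU_s = (1/2)·s/p.
At (16, 7): MRS = 7/32.
The indifference curve has slope −7/32 at this bundle.

MRS = 7/32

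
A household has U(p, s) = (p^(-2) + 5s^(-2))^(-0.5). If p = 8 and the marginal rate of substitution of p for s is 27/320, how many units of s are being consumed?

s = 6

For CES with ρ = -2, MRS = (1/5)·(s/p)^3.
Setting (1/5)·(s/8)^3 = 27/320 gives (s/8)^3 = 27/64, so s/8 = 0.75 and s = 6.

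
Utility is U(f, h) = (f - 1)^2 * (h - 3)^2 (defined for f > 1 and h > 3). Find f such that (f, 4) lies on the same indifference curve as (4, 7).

U(4, 7) = 144.
Set U(f, 4) = 144 and solve.
With h = 4: (4 − 3)^2 = 1, so (f − 1)^2 = 144/1 = 144.
Taking the square root (with f > 1): f − 1 = 12, so f = 13.
Check: U(13, 4) = 144.

f = 13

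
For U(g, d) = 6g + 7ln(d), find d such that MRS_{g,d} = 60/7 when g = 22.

MU_g = 6, MU_d = 7/d.
MRS = 6 ÷ (7/d).
MRS depends only on d: (6/7)·d = 60/7 ⇒ d = (60/7)/(6/7) = 10.

d = 10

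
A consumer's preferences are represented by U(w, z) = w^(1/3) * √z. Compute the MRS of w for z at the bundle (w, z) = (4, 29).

MRS = 29/6

MU_w = 1/3·w^(-2/3)·√z and MU_z = 0.5·w^(1/3)·z^(-0.5).
MRS = MU_w/MU_z = (2/3)·z/w.
At (4, 29): MRS = 29/6.
The indifference curve has slope −29/6 at this bundle.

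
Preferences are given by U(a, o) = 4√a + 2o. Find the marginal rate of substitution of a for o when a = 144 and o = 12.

MRS = 1/12

MU_a = 4/(2√a), MU_o = 2.
MRS = 4/(2√a) ÷ 2.
At (144, 12): MRS = 1/12.
So at (144, 12) the consumer would give up 1/12 units of o for one more unit of a.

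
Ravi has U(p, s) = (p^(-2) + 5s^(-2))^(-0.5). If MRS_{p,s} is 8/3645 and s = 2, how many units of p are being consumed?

p = 9

For CES with ρ = -2, MRS = (1/5)·(s/p)^3.
Setting (1/5)·(2/p)^3 = 8/3645 gives (2/p)^3 = 8/729, so 2/p = 2/9 and p = 9.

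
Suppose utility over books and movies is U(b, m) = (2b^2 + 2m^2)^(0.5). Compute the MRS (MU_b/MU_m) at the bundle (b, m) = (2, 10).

For CES with ρ = 2, MRS = (m/b)^(-1).
At (2, 10): MRS = 0.2.
So at (2, 10) the consumer would give up 0.2 units of m for one more unit of b.

MRS = 0.2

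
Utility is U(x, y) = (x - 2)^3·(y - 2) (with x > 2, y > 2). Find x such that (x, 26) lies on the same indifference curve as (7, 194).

U(7, 194) = 24000.
Set U(x, 26) = 24000 and solve.
With y = 26: (26 − 2) = 24, so (x − 2)^3 = 24000/24 = 1000.
Taking the cube root (with x > 2): x − 2 = 10, so x = 12.
Check: U(12, 26) = 24000.

x = 12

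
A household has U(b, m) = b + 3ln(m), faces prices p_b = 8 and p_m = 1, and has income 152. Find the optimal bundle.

b* = 16, m* = 24

MU_b = 1, MU_m = 3/m.
MRS = 1 ÷ (3/m).
Tangency: set MRS = p_b/p_m = 8/1 = 8.
MRS depends only on m: (1/3)·m = 8 ⇒ m* = 8/(1/3) = 24.
From the budget, 8·b = 152 − 1·24 = 128, so b* = 16.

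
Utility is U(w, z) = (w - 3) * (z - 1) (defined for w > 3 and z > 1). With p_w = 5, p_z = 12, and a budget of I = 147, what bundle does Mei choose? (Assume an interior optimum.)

MU_w = (z−1), MU_z = (w−3).
MRS = (z−1)/(w−3).
Tangency: set MRS = p_w/p_z = 5/12.
So (z − 1)/(w − 3) = 5/12, i.e. (z − 1) = (5/12)·(w − 3).
Rewrite the budget in excess-of-subsistence terms: 5·(w − 3) + 12·(z − 1) = 147 − 5·3 − 12·1 = 120.
Substituting, 10·(w − 3) = 120, so w − 3 = 12 and w* = 15.
Then z − 1 = (5/12)·12 = 5, so z* = 6.

w* = 15, z* = 6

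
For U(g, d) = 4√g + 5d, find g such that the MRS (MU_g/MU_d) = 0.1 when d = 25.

MU_g = 4/(2√g), MU_d = 5.
MRS = 4/(2√g) ÷ 5.
MRS depends only on g: 0.4/√g = 0.1 ⇒ √g = 0.4/0.1 = 4 ⇒ g = 16.

g = 16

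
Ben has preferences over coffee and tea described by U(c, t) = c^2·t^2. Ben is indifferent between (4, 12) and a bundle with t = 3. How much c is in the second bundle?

U(4, 12) = 2304.
Set U(c, 3) = 2304 and solve.
With t = 3: 3^2 = 9, so c^2 = 2304/9 = 256; taking the square root, c = 16.
Check: U(16, 3) = 2304.

c = 16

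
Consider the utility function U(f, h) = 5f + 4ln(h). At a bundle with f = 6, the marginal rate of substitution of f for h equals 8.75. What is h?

MU_f = 5, MU_h = 4/h.
MRS = 5 ÷ (4/h).
MRS depends only on h: 1.25·h = 8.75 ⇒ h = 8.75/1.25 = 7.

h = 7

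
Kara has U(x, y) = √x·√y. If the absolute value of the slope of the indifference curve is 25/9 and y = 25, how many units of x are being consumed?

MU_x = 0.5·x^(-0.5)·√y and MU_y = 0.5·√x·y^(-0.5).
MRS = MU_x/MU_y = y/x.
Substitute y = 25: MRS = 25/x. Setting 25/x = 25/9 gives x = 25/(25/9) = 9.

x = 9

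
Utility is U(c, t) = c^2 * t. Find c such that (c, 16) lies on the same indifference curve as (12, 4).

U(12, 4) = 576.
Set U(c, 16) = 576 and solve.
With t = 16: c^2 = 576/16 = 36; taking the square root, c = 6.
Check: U(6, 16) = 576.

c = 6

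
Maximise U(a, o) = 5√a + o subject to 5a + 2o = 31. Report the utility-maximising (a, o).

a* = 1, o* = 13

MU_a = 5/(2√a), MU_o = 1.
MRS = 5/(2√a) ÷ 1.
Tangency: set MRS = p_a/p_o = 5/2 = 2.5.
MRS depends only on a: 2.5/√a = 2.5 ⇒ √a = 2.5/2.5 = 1 ⇒ a* = 1.
From the budget, 2·o = 31 − 5·1 = 26, so o* = 13.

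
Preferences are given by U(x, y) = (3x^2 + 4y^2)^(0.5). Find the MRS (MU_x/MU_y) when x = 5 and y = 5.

MRS = 0.75

For CES with ρ = 2, MRS = (3/4)·(y/x)^(-1).
At (5, 5): MRS = 0.75.
That is, one extra unit of x is worth 0.75 units of y at the margin.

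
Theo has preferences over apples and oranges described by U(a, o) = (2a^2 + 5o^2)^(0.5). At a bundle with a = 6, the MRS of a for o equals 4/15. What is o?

For CES with ρ = 2, MRS = (2/5)·(o/a)^(-1).
Setting (2/5)·(o/6)^(-1) = 4/15 gives (o/6)^(-1) = 2/3, so o/6 = 1.5 and o = 9.

o = 9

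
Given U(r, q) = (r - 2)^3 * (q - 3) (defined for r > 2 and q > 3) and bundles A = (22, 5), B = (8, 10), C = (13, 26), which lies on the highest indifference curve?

Bundle C

Evaluate utility at each bundle:
U(A) = 16000.
U(B) = 1512.
U(C) = 30613.
Highest utility is C, so C ≻ A ≻ B.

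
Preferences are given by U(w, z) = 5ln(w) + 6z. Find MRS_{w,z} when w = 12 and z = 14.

MRS = 5/72

MU_w = 5/w, MU_z = 6.
MRS = 5/w ÷ 6.
At (12, 14): MRS = 5/72.
That is, one extra unit of w is worth 5/72 units of z at the margin.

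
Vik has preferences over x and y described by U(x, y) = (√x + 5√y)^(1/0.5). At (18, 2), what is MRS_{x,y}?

MRS = 1/15

For CES with ρ = 0.5, MRS = (1/5)·√(y/x).
At (18, 2): MRS = 1/15.
So at (18, 2) the consumer would give up 1/15 units of y for one more unit of x.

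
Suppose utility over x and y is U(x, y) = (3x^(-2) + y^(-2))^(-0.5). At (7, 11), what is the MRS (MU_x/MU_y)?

MRS = 3993/343

For CES with ρ = -2, MRS = (3/1)·(y/x)^3.
At (7, 11): MRS = 3993/343.
The indifference curve has slope −3993/343 at this bundle.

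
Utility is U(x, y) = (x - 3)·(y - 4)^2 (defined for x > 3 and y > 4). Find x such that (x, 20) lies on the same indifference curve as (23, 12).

U(23, 12) = 1280.
Set U(x, 20) = 1280 and solve.
With y = 20: (20 − 4)^2 = 256, so (x − 3) = 1280/256 = 5.
So x = 3 + 5 = 8.
Check: U(8, 20) = 1280.

x = 8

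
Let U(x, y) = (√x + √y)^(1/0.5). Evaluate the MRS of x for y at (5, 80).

MRS = 4

For CES with ρ = 0.5, MRS = √(y/x).
At (5, 80): MRS = 4.
So at (5, 80) the consumer would give up 4 units of y for one more unit of x.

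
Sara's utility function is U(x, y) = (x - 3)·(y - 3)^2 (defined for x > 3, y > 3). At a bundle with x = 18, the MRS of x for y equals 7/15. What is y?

y = 17

MU_x = (y−3)^2, MU_y = 2·(x−3)·(y−3).
MRS = (1/2)·(y−3)/(x−3).
Substitute x = 18: MRS = (y − 3)/30. Setting this equal to 7/15 gives y − 3 = (7/15)·30 = 14, so y = 17.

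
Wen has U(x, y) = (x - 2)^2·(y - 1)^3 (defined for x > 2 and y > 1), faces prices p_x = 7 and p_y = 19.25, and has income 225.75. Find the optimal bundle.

MU_x = 2·(x−2)·(y−1)^3, MU_y = 3·(x−2)^2·(y−1)^2.
MRS = (2/3)·(y−1)/(x−2).
Tangency: set MRS = p_x/p_y = 7/19.25 = 4/11.
So (2/3)·(y − 1)/(x − 2) = 4/11, i.e. (y − 1) = (6/11)·(x − 2).
Rewrite the budget in excess-of-subsistence terms: 7·(x − 2) + 19.25·(y − 1) = 225.75 − 7·2 − 19.25·1 = 192.5.
Substituting, 17.5·(x − 2) = 192.5, so x − 2 = 11 and x* = 13.
Then y − 1 = (6/11)·11 = 6, so y* = 7.

x* = 13, y* = 7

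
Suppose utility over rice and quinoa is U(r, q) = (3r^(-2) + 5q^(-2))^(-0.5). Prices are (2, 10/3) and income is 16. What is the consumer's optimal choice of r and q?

For CES with ρ = -2, MRS = (3/5)·(q/r)^3.
Tangency: set MRS = p_r/p_q = 2/(10/3) = 0.6.
So (q/r)^3 = 1; taking the cube root, q/r = 1, i.e. q = r.
Substitute into the budget 2·r + (10/3)·q = 16: (16/3)·r = 16, so r* = 3 and q* = 3.

r* = 3, q* = 3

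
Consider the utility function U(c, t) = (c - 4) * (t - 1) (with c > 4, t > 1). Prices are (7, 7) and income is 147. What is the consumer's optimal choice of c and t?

MU_c = (t−1), MU_t = (c−4).
MRS = (t−1)/(c−4).
Tangency: set MRS = p_c/p_t = 7/7 = 1.
So (t − 1)/(c − 4) = 1, i.e. (t − 1) = (c − 4).
Rewrite the budget in excess-of-subsistence terms: 7·(c − 4) + 7·(t − 1) = 147 − 7·4 − 7·1 = 112.
Substituting, 14·(c − 4) = 112, so c − 4 = 8 and c* = 12.
Then t − 1 = 8, so t* = 9.

c* = 12, t* = 9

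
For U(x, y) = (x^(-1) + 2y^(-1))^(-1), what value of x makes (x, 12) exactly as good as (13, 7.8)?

U depends on (x, y) only through S = x^(-1) + 2y^(-1), so equal utility means equal S. At (13, 7.8): S = 1/3.
With y = 12: 2·12^(-1) = 1/6, so x^(-1) = 1/3 − 1/6 = 1/6.
Hence x = 1/(1/6) = 6.
Check: U(6, 12) = 3.

x = 6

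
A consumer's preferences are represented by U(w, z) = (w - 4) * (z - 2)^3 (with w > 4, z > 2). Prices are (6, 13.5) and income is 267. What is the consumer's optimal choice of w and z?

MU_w = (z−2)^3, MU_z = 3·(w−4)·(z−2)^2.
MRS = (1/3)·(z−2)/(w−4).
Tangency: set MRS = p_w/p_z = 6/13.5 = 4/9.
So (1/3)·(z − 2)/(w − 4) = 4/9, i.e. (z − 2) = (4/3)·(w − 4).
Rewrite the budget in excess-of-subsistence terms: 6·(w − 4) + 13.5·(z − 2) = 267 − 6·4 − 13.5·2 = 216.
Substituting, 24·(w − 4) = 216, so w − 4 = 9 and w* = 13.
Then z − 2 = (4/3)·9 = 12, so z* = 14.

w* = 13, z* = 14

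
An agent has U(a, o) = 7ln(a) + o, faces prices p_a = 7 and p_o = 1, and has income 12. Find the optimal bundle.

a* = 1, o* = 5

MU_a = 7/a, MU_o = 1.
MRS = 7/a ÷ 1.
Tangency: set MRS = p_a/p_o = 7/1 = 7.
MRS depends only on a: 7/a = 7 ⇒ a* = 7/7 = 1.
From the budget, 1·o = 12 − 7·1 = 5, so o* = 5.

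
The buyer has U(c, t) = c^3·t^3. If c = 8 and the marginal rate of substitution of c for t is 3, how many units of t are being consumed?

t = 24

MU_c = 3·c^2·t^3 and MU_t = 3·c^3·t^2.
MRS = MU_c/MU_t = t/c.
Substitute c = 8: MRS = t/8. Setting t/8 = 3 gives t = 3·8 = 24.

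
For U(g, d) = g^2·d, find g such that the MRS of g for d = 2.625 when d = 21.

g = 16

MU_g = 2·g·d and MU_d = g^2.
MRS = MU_g/MU_d = (2/1)·d/g.
Substitute d = 21: MRS = 42/g. Setting 42/g = 2.625 gives g = 42/2.625 = 16.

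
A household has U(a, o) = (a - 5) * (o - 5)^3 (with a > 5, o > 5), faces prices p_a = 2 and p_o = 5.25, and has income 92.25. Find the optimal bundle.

a* = 12, o* = 13

MU_a = (o−5)^3, MU_o = 3·(a−5)·(o−5)^2.
MRS = (1/3)·(o−5)/(a−5).
Tangency: set MRS = p_a/p_o = 2/5.25 = 8/21.
So (1/3)·(o − 5)/(a − 5) = 8/21, i.e. (o − 5) = (8/7)·(a − 5).
Rewrite the budget in excess-of-subsistence terms: 2·(a − 5) + 5.25·(o − 5) = 92.25 − 2·5 − 5.25·5 = 56.
Substituting, 8·(a − 5) = 56, so a − 5 = 7 and a* = 12.
Then o − 5 = (8/7)·7 = 8, so o* = 13.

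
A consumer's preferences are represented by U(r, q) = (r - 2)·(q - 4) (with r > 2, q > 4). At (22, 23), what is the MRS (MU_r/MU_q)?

MU_r = (q−4), MU_q = (r−2).
MRS = (q−4)/(r−2).
At (22, 23): MRS = 0.95.
So at (22, 23) the consumer would give up 0.95 units of q for one more unit of r.

MRS = 0.95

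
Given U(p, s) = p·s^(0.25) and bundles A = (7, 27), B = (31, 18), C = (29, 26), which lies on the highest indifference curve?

Bundle C

Evaluate utility at each bundle:
U(A) = 15.957.
U(B) = 63.853.
U(C) = 65.485.
Highest utility is C, so C ≻ B ≻ A.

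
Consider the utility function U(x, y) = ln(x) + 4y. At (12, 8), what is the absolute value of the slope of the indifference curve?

MRS = 1/48

MU_x = 1/x, MU_y = 4.
MRS = 1/x ÷ 4.
At (12, 8): MRS = 1/48.
That is, one extra unit of x is worth 1/48 units of y at the margin.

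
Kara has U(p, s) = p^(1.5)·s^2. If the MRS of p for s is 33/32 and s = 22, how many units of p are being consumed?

MU_p = 1.5·√p·s^2 and MU_s = 2·p^(1.5)·s.
MRS = MU_p/MU_s = (0.75)·s/p.
Substitute s = 22: MRS = 16.5/p. Setting 16.5/p = 33/32 gives p = 16.5/(33/32) = 16.

p = 16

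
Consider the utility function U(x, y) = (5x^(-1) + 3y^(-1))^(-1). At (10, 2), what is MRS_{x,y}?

MRS = 1/15

For CES with ρ = -1, MRS = (5/3)·(y/x)^2.
At (10, 2): MRS = 1/15.
The indifference curve has slope −1/15 at this bundle.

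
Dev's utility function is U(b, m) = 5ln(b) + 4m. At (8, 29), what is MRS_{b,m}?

MU_b = 5/b, MU_m = 4.
MRS = 5/b ÷ 4.
At (8, 29): MRS = 5/32.
So at (8, 29) the consumer would give up 5/32 units of m for one more unit of b.

MRS = 5/32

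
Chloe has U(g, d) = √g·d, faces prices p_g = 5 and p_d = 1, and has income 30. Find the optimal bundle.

g* = 2, d* = 20

MU_g = 0.5·g^(-0.5)·d and MU_d = √g.
MRS = MU_g/MU_d = (0.5)·d/g.
Tangency: set MRS = p_g/p_d = 5/1 = 5.
So (0.5)·d/g = 5, i.e. d = 10·g.
Substitute into the budget 5·g + 1·d = 30: 15·g = 30, so g* = 2.
Then d* = 10·2 = 20.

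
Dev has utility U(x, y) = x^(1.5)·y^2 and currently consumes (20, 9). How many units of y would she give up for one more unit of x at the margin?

MRS = 27/80

MU_x = 1.5·√x·y^2 and MU_y = 2·x^(1.5)·y.
MRS = MU_x/MU_y = (0.75)·y/x.
At (20, 9): MRS = 27/80.
The indifference curve has slope −27/80 at this bundle.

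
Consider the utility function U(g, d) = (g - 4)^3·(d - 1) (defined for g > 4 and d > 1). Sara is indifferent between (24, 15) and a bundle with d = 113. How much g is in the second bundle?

U(24, 15) = 112000.
Set U(g, 113) = 112000 and solve.
With d = 113: (113 − 1) = 112, so (g − 4)^3 = 112000/112 = 1000.
Taking the cube root (with g > 4): g − 4 = 10, so g = 14.
Check: U(14, 113) = 112000.

g = 14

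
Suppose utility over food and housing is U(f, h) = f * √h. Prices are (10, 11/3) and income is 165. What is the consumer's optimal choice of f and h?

MU_f = √h and MU_h = 0.5·f·h^(-0.5).
MRS = MU_f/MU_h = (2)·h/f.
Tangency: set MRS = p_f/p_h = 10/(11/3) = 30/11.
So (2)·h/f = 30/11, i.e. h = (15/11)·f.
Substitute into the budget 10·f + (11/3)·h = 165: 15·f = 165, so f* = 11.
Then h* = (15/11)·11 = 15.

f* = 11, h* = 15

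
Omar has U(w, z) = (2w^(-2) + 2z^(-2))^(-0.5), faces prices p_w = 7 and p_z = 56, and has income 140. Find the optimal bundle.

For CES with ρ = -2, MRS = (z/w)^3.
Tangency: set MRS = p_w/p_z = 7/56 = 0.125.
So (z/w)^3 = 0.125; taking the cube root, z/w = 0.5, i.e. z = 0.5·w.
Substitute into the budget 7·w + 56·z = 140: 35·w = 140, so w* = 4 and z* = 0.5·4 = 2.

w* = 4, z* = 2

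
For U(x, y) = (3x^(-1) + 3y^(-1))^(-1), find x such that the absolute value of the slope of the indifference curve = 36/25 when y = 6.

For CES with ρ = -1, MRS = (y/x)^2.
Setting (6/x)^2 = 36/25 gives 6/x = 1.2 and x = 5.

x = 5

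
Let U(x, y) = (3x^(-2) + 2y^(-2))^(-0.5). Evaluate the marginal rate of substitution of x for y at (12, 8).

For CES with ρ = -2, MRS = (3/2)·(y/x)^3.
At (12, 8): MRS = 4/9.
That is, one extra unit of x is worth 4/9 units of y at the margin.

MRS = 4/9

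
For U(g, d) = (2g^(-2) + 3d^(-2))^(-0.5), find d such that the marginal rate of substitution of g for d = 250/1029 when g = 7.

For CES with ρ = -2, MRS = (2/3)·(d/g)^3.
Setting (2/3)·(d/7)^3 = 250/1029 gives (d/7)^3 = 125/343, so d/7 = 5/7 and d = 5.

d = 5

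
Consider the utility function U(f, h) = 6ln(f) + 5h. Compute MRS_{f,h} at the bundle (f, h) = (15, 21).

MRS = 2/25

MU_f = 6/f, MU_h = 5.
MRS = 6/f ÷ 5.
At (15, 21): MRS = 2/25.
So at (15, 21) the consumer would give up 2/25 units of h for one more unit of f.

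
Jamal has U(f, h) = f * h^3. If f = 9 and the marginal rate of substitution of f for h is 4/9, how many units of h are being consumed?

h = 12

MU_f = h^3 and MU_h = 3·f·h^2.
MRS = MU_f/MU_h = (1/3)·h/f.
Substitute f = 9: MRS = h/27. Setting h/27 = 4/9 gives h = (4/9)·27 = 12.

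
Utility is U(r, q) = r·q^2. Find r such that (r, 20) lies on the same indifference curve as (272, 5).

U(272, 5) = 6800.
Set U(r, 20) = 6800 and solve.
With q = 20: 20^2 = 400, so r = 6800/400 = 17.
Check: U(17, 20) = 6800.

r = 17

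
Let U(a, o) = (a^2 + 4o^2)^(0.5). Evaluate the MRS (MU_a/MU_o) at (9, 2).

MRS = 1.125

For CES with ρ = 2, MRS = (1/4)·(o/a)^(-1).
At (9, 2): MRS = 1.125.
So at (9, 2) the consumer would give up 1.125 units of o for one more unit of a.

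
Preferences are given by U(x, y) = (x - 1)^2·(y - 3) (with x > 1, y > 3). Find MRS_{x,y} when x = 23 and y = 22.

MU_x = 2·(x−1)·(y−3), MU_y = (x−1)^2.
MRS = (2/1)·(y−3)/(x−1).
At (23, 22): MRS = 19/11.
The indifference curve has slope −19/11 at this bundle.

MRS = 19/11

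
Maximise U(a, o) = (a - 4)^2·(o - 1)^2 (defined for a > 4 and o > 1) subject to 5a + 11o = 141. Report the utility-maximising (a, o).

MU_a = 2·(a−4)·(o−1)^2, MU_o = 2·(a−4)^2·(o−1).
MRS = (o−1)/(a−4).
Tangency: set MRS = p_a/p_o = 5/11.
So (o − 1)/(a − 4) = 5/11, i.e. (o − 1) = (5/11)·(a − 4).
Rewrite the budget in excess-of-subsistence terms: 5·(a − 4) + 11·(o − 1) = 141 − 5·4 − 11·1 = 110.
Substituting, 10·(a − 4) = 110, so a − 4 = 11 and a* = 15.
Then o − 1 = (5/11)·11 = 5, so o* = 6.

a* = 15, o* = 6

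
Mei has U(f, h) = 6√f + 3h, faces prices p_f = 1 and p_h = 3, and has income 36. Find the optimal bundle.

MU_f = 6/(2√f), MU_h = 3.
MRS = 6/(2√f) ÷ 3.
Tangency: set MRS = p_f/p_h = 1/3.
MRS depends only on f: 1/√f = 1/3 ⇒ √f = 1/(1/3) = 3 ⇒ f* = 9.
From the budget, 3·h = 36 − 1·9 = 27, so h* = 9.

f* = 9, h* = 9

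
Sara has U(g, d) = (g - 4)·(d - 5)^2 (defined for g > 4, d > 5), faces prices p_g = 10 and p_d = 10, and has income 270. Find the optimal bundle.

MU_g = (d−5)^2, MU_d = 2·(g−4)·(d−5).
MRS = (1/2)·(d−5)/(g−4).
Tangency: set MRS = p_g/p_d = 10/10 = 1.
So (1/2)·(d − 5)/(g − 4) = 1, i.e. (d − 5) = 2·(g − 4).
Rewrite the budget in excess-of-subsistence terms: 10·(g − 4) + 10·(d − 5) = 270 − 10·4 − 10·5 = 180.
Substituting, 30·(g − 4) = 180, so g − 4 = 6 and g* = 10.
Then d − 5 = 2·6 = 12, so d* = 17.

g* = 10, d* = 17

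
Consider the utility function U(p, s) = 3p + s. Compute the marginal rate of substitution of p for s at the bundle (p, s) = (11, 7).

MRS = 3

MU_p = 3, MU_s = 1, so MRS = 3/1 = 3 at every bundle.
At (11, 7): MRS = 3.
So at (11, 7) the consumer would give up 3 units of s for one more unit of p.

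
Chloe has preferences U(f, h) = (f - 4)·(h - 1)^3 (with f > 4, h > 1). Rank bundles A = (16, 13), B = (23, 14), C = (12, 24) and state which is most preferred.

Evaluate utility at each bundle:
U(A) = 20736.
U(B) = 41743.
U(C) = 97336.
Highest utility is C, so C ≻ B ≻ A.

Bundle C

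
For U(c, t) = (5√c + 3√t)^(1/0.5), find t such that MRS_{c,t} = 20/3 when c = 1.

t = 16

For CES with ρ = 0.5, MRS = (5/3)·√(t/c).
Setting (5/3)·√(t/1) = 20/3 gives √(t/1) = 4, so t/1 = 16 and t = 16.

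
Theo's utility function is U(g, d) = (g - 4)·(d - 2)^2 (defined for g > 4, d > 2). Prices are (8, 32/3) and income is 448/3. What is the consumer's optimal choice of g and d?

MU_g = (d−2)^2, MU_d = 2·(g−4)·(d−2).
MRS = (1/2)·(d−2)/(g−4).
Tangency: set MRS = p_g/p_d = 8/(32/3) = 0.75.
So (1/2)·(d − 2)/(g − 4) = 0.75, i.e. (d − 2) = 1.5·(g − 4).
Rewrite the budget in excess-of-subsistence terms: 8·(g − 4) + (32/3)·(d − 2) = 448/3 − 8·4 − (32/3)·2 = 96.
Substituting, 24·(g − 4) = 96, so g − 4 = 4 and g* = 8.
Then d − 2 = 1.5·4 = 6, so d* = 8.

g* = 8, d* = 8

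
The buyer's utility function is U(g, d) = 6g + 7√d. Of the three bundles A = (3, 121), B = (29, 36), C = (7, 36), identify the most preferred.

Evaluate utility at each bundle:
U(A) = 95.000.
U(B) = 216.000.
U(C) = 84.000.
Highest utility is B, so B ≻ A ≻ C.

Bundle B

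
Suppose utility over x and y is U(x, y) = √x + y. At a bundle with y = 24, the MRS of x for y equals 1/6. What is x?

MU_x = 1/(2√x), MU_y = 1.
MRS = 1/(2√x) ÷ 1.
MRS depends only on x: 0.5/√x = 1/6 ⇒ √x = 0.5/(1/6) = 3 ⇒ x = 9.

x = 9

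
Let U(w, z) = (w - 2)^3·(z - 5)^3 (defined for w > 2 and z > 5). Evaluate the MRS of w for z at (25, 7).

MRS = 2/23

MU_w = 3·(w−2)^2·(z−5)^3, MU_z = 3·(w−2)^3·(z−5)^2.
MRS = (z−5)/(w−2).
At (25, 7): MRS = 2/23.
That is, one extra unit of w is worth 2/23 units of z at the margin.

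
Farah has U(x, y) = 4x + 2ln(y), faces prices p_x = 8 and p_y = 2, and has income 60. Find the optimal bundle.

MU_x = 4, MU_y = 2/y.
MRS = 4 ÷ (2/y).
Tangency: set MRS = p_x/p_y = 8/2 = 4.
MRS depends only on y: 2·y = 4 ⇒ y* = 4/2 = 2.
From the budget, 8·x = 60 − 2·2 = 56, so x* = 7.

x* = 7, y* = 2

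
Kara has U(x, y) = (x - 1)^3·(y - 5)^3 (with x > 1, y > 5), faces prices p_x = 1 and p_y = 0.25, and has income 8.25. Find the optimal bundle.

MU_x = 3·(x−1)^2·(y−5)^3, MU_y = 3·(x−1)^3·(y−5)^2.
MRS = (y−5)/(x−1).
Tangency: set MRS = p_x/p_y = 1/0.25 = 4.
So (y − 5)/(x − 1) = 4, i.e. (y − 5) = 4·(x − 1).
Rewrite the budget in excess-of-subsistence terms: 1·(x − 1) + 0.25·(y − 5) = 8.25 − 1·1 − 0.25·5 = 6.
Substituting, 2·(x − 1) = 6, so x − 1 = 3 and x* = 4.
Then y − 5 = 4·3 = 12, so y* = 17.

x* = 4, y* = 17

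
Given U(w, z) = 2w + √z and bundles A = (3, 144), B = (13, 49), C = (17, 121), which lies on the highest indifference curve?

Bundle C

Evaluate utility at each bundle:
U(A) = 18.000.
U(B) = 33.000.
U(C) = 45.000.
Highest utility is C, so C ≻ B ≻ A.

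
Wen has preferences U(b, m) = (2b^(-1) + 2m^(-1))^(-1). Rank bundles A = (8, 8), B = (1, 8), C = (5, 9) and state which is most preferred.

Bundle A

Evaluate utility at each bundle:
U(A) = 2.000.
U(B) = 0.444.
U(C) = 1.607.
Highest utility is A, so A ≻ C ≻ B.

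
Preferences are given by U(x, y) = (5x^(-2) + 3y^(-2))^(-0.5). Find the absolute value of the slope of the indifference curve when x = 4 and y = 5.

For CES with ρ = -2, MRS = (5/3)·(y/x)^3.
At (4, 5): MRS = 625/192.
That is, one extra unit of x is worth 625/192 units of y at the margin.

MRS = 625/192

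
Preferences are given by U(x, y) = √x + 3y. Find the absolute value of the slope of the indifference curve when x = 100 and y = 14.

MU_x = 1/(2√x), MU_y = 3.
MRS = 1/(2√x) ÷ 3.
At (100, 14): MRS = 1/60.
The indifference curve has slope −1/60 at this bundle.

MRS = 1/60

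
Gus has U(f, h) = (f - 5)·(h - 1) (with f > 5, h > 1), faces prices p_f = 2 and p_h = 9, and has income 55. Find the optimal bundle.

f* = 14, h* = 3

MU_f = (h−1), MU_h = (f−5).
MRS = (h−1)/(f−5).
Tangency: set MRS = p_f/p_h = 2/9.
So (h − 1)/(f − 5) = 2/9, i.e. (h − 1) = (2/9)·(f − 5).
Rewrite the budget in excess-of-subsistence terms: 2·(f − 5) + 9·(h − 1) = 55 − 2·5 − 9·1 = 36.
Substituting, 4·(f − 5) = 36, so f − 5 = 9 and f* = 14.
Then h − 1 = (2/9)·9 = 2, so h* = 3.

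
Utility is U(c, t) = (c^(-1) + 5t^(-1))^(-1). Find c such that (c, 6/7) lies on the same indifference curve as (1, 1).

U depends on (c, t) only through S = c^(-1) + 5t^(-1), so equal utility means equal S. At (1, 1): S = 6.
With t = 6/7: 5·(6/7)^(-1) = 35/6, so c^(-1) = 6 − 35/6 = 1/6.
Hence c = 1/(1/6) = 6.
Check: U(6, 6/7) = 0.1667.

c = 6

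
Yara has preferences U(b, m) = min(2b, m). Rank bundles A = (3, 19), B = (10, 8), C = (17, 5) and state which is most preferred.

Bundle B

Evaluate utility at each bundle:
U(A) = 6.
U(B) = 8.
U(C) = 5.
Highest utility is B, so B ≻ A ≻ C.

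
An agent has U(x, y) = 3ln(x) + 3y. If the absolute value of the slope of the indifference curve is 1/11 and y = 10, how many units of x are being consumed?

x = 11

MU_x = 3/x, MU_y = 3.
MRS = 3/x ÷ 3.
MRS depends only on x: 1/x = 1/11 ⇒ x = 1/(1/11) = 11.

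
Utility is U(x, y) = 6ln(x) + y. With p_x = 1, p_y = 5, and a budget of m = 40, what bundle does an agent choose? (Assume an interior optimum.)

x* = 30, y* = 2

MU_x = 6/x, MU_y = 1.
MRS = 6/x ÷ 1.
Tangency: set MRS = p_x/p_y = 1/5 = 0.2.
MRS depends only on x: 6/x = 0.2 ⇒ x* = 6/0.2 = 30.
From the budget, 5·y = 40 − 1·30 = 10, so y* = 2.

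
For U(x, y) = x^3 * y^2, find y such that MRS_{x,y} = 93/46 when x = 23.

y = 31

MU_x = 3·x^2·y^2 and MU_y = 2·x^3·y.
MRS = MU_x/MU_y = (3/2)·y/x.
Substitute x = 23: MRS = y/(46/3). Setting y/(46/3) = 93/46 gives y = (93/46)·(46/3) = 31.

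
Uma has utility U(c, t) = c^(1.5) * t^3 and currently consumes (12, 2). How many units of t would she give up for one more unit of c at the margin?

MU_c = 1.5·√c·t^3 and MU_t = 3·c^(1.5)·t^2.
MRS = MU_c/MU_t = (0.5)·t/c.
At (12, 2): MRS = 1/12.
The indifference curve has slope −1/12 at this bundle.

MRS = 1/12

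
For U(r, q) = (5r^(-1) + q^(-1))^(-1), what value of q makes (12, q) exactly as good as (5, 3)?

q = 12/11

U depends on (r, q) only through S = 5r^(-1) + q^(-1), so equal utility means equal S. At (5, 3): S = 4/3.
With r = 12: 5·12^(-1) = 5/12, so q^(-1) = 4/3 − 5/12 = 11/12.
Hence q = 1/(11/12) = 12/11.
Check: U(12, 12/11) = 0.75.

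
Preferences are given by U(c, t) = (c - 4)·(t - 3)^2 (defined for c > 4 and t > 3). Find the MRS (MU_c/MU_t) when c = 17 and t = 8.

MRS = 5/26

MU_c = (t−3)^2, MU_t = 2·(c−4)·(t−3).
MRS = (1/2)·(t−3)/(c−4).
At (17, 8): MRS = 5/26.
So at (17, 8) the consumer would give up 5/26 units of t for one more unit of c.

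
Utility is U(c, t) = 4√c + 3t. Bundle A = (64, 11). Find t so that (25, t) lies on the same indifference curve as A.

t = 15

U(64, 11) = 65.
Set U(25, t) = 65 and solve.
With c = 25: √25 = 5, so 3t = 65 − 4·5 = 45 and t = 15.
Check: U(25, 15) = 65.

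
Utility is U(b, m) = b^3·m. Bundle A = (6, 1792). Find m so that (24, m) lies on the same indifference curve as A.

m = 28

U(6, 1792) = 387072.
Set U(24, m) = 387072 and solve.
With b = 24: 24^3 = 13824, so m = 387072/13824 = 28.
Check: U(24, 28) = 387072.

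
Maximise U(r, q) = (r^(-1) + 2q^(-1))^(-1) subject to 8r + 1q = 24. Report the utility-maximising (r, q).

r* = 2, q* = 8

For CES with ρ = -1, MRS = (1/2)·(q/r)^2.
Tangency: set MRS = p_r/p_q = 8/1 = 8.
So (q/r)^2 = 16; taking the square root, q/r = 4, i.e. q = 4·r.
Substitute into the budget 8·r + 1·q = 24: 12·r = 24, so r* = 2 and q* = 4·2 = 8.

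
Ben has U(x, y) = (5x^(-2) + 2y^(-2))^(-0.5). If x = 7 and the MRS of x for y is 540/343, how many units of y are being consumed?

For CES with ρ = -2, MRS = (5/2)·(y/x)^3.
Setting (5/2)·(y/7)^3 = 540/343 gives (y/7)^3 = 216/343, so y/7 = 6/7 and y = 6.

y = 6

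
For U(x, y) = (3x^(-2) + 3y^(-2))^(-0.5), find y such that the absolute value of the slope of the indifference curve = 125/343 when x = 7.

y = 5

For CES with ρ = -2, MRS = (y/x)^3.
Setting (y/7)^3 = 125/343 gives y/7 = 5/7 and y = 5.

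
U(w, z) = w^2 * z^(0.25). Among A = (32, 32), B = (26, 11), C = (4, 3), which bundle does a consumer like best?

Bundle A

Evaluate utility at each bundle:
U(A) = 2435.496.
U(B) = 1231.104.
U(C) = 21.057.
Highest utility is A, so A ≻ B ≻ C.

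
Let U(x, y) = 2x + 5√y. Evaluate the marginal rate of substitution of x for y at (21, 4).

MRS = 1.6

MU_x = 2, MU_y = 5/(2√y).
MRS = 2 ÷ (5/(2√y)).
At (21, 4): MRS = 1.6.
That is, one extra unit of x is worth 1.6 units of y at the margin.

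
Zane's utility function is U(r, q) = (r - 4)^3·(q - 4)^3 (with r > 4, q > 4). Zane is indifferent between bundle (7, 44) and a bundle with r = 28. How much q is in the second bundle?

q = 9

U(7, 44) = 1728000.
Set U(28, q) = 1728000 and solve.
With r = 28: (28 − 4)^3 = 13824, so (q − 4)^3 = 1728000/13824 = 125.
Taking the cube root (with q > 4): q − 4 = 5, so q = 9.
Check: U(28, 9) = 1728000.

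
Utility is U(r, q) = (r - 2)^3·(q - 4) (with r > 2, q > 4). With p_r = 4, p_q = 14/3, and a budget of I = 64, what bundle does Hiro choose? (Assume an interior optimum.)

MU_r = 3·(r−2)^2·(q−4), MU_q = (r−2)^3.
MRS = (3/1)·(q−4)/(r−2).
Tangency: set MRS = p_r/p_q = 4/(14/3) = 6/7.
So (3/1)·(q − 4)/(r − 2) = 6/7, i.e. (q − 4) = (2/7)·(r − 2).
Rewrite the budget in excess-of-subsistence terms: 4·(r − 2) + (14/3)·(q − 4) = 64 − 4·2 − (14/3)·4 = 112/3.
Substituting, (16/3)·(r − 2) = 112/3, so r − 2 = 7 and r* = 9.
Then q − 4 = (2/7)·7 = 2, so q* = 6.

r* = 9, q* = 6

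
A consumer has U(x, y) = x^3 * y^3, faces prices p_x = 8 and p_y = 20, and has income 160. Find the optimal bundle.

x* = 10, y* = 4

MU_x = 3·x^2·y^3 and MU_y = 3·x^3·y^2.
MRS = MU_x/MU_y = y/x.
Tangency: set MRS = p_x/p_y = 8/20 = 0.4.
So y/x = 0.4, i.e. y = 0.4·x.
Substitute into the budget 8·x + 20·y = 160: 16·x = 160, so x* = 10.
Then y* = 0.4·10 = 4.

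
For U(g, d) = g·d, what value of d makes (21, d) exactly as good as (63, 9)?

d = 27

U(63, 9) = 567.
Set U(21, d) = 567 and solve.
With g = 21: d = 567/21 = 27.
Check: U(21, 27) = 567.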